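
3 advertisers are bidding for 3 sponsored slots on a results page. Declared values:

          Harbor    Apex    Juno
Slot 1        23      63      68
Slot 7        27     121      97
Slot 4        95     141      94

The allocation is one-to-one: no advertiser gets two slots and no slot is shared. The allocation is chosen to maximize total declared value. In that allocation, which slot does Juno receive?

Juno receives Slot 1.

Optimal: Harbor→Slot 4 ($95), Apex→Slot 7 ($121), Juno→Slot 1 ($68) — total 95+121+68 = $284.
Next-best assignment: Harbor→Slot 1, Apex→Slot 4, Juno→Slot 7 = $261.
Swapping Juno↔Harbor (Juno→Slot 4 $94, Harbor→Slot 1 $23) loses 46.
Juno's own top slot is Slot 7 ($97), but forcing Juno→Slot 7 and reassigning the rest optimally gives only $261 — worse by 23.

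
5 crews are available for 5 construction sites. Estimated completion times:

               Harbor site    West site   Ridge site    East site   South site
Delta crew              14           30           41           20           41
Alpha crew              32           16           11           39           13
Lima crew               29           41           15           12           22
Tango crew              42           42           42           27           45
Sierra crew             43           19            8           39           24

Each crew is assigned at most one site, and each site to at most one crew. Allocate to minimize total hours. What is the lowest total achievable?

Optimal: Delta crew→Harbor site (14 hours), Alpha crew→West site (16 hours), Lima crew→South site (22 hours), Tango crew→East site (27 hours), Sierra crew→Ridge site (8 hours) — total 14+16+22+27+8 = 87 hours.
Row-greedy (each crew in turn takes its cheapest remaining site) gives 103 hours, worse by 16.
Next-best assignment: Delta crew→Harbor site, Alpha crew→South site, Lima crew→Ridge site, Tango crew→East site, Sierra crew→West site = 88 hours.
Every other assignment is strictly worse.

Minimum total: 87 hours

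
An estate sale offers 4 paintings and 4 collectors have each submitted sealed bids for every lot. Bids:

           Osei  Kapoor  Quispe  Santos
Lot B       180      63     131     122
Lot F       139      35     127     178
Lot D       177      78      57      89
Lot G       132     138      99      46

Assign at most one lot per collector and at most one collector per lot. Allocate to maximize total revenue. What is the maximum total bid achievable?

Maximum total: $624

Optimal: Osei→Lot D ($177), Kapoor→Lot G ($138), Quispe→Lot B ($131), Santos→Lot F ($178) — total 177+138+131+178 = $624.
Row-greedy (each collector in turn takes its best remaining lot) gives $534, worse by 90.
Next-best assignment: Osei→Lot D, Kapoor→Lot G, Quispe→Lot F, Santos→Lot B = $564.
Swapping Quispe↔Santos (Quispe→Lot F $127, Santos→Lot B $122) loses 60.
Checked against all permutations: $624 is optimal.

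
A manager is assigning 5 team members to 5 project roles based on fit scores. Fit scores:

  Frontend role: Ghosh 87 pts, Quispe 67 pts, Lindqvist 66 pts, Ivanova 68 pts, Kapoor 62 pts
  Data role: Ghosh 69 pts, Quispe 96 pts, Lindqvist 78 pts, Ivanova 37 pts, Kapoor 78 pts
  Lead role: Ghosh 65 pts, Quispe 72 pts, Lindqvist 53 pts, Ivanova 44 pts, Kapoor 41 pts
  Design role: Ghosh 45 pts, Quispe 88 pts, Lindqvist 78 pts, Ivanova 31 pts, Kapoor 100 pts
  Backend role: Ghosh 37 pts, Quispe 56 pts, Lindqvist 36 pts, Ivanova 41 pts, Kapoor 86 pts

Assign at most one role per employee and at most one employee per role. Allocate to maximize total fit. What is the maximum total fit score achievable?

Optimal: Ghosh→Lead role (65 pts), Quispe→Data role (96 pts), Lindqvist→Design role (78 pts), Ivanova→Frontend role (68 pts), Kapoor→Backend role (86 pts) — total 65+96+78+68+86 = 393 pts.
Column-greedy (each role in turn goes to its best remaining employee) gives 377 pts, worse by 16.
Checked against all permutations: 393 pts is optimal.

Maximum total: 393 pts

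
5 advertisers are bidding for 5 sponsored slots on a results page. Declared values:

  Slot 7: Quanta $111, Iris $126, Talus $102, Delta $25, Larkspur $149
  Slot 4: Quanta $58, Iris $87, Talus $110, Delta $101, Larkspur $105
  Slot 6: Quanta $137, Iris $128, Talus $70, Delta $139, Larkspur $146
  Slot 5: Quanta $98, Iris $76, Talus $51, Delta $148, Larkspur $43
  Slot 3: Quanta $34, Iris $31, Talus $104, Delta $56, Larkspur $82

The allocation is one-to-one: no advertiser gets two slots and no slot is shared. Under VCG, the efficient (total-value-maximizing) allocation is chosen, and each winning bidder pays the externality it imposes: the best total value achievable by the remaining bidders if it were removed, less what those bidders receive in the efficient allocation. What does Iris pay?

Iris pays $6.

Efficient allocation: Quanta→Slot 6 ($137), Iris→Slot 4 ($87), Talus→Slot 3 ($104), Delta→Slot 5 ($148), Larkspur→Slot 7 ($149); total welfare W = $625.
Iris receives Slot 4 at value $87, so the others get W − 87 = $538.
Without Iris: best allocation of the remaining 4 bidders over all 5 slots is Quanta→Slot 6 ($137), Talus→Slot 4 ($110), Delta→Slot 5 ($148), Larkspur→Slot 7 ($149), total $544.
VCG payment = (others' best without Iris) − (others' welfare with Iris) = 544 − 538 = $6.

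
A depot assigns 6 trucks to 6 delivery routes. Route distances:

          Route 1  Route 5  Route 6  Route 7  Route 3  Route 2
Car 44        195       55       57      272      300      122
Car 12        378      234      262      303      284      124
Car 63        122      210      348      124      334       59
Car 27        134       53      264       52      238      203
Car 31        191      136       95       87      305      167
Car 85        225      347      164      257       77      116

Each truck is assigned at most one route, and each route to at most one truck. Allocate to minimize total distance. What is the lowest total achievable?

Minimum total: 520 km

This is a one-to-one assignment (minimum-cost bipartite matching).
Optimal: Car 44→Route 6 (57 km), Car 12→Route 2 (124 km), Car 63→Route 1 (122 km), Car 27→Route 5 (53 km), Car 31→Route 7 (87 km), Car 85→Route 3 (77 km) — total 57+124+122+53+87+77 = 520 km.
Row-greedy (each truck in turn takes its cheapest remaining route) gives 525 km, worse by 5.
Checked against all permutations: 520 km is optimal.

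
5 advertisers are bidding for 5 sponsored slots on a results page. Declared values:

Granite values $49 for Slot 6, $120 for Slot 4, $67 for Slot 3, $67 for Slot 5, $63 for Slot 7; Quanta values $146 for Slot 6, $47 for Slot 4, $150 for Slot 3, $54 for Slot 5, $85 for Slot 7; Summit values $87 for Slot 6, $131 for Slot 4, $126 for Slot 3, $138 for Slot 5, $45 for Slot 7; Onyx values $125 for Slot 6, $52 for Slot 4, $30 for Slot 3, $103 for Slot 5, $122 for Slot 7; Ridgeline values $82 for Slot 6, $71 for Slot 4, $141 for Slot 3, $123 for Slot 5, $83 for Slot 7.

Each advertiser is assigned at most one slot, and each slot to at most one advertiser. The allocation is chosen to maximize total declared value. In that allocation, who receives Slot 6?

Optimal: Granite→Slot 4 ($120), Quanta→Slot 6 ($146), Summit→Slot 5 ($138), Onyx→Slot 7 ($122), Ridgeline→Slot 3 ($141) — total 120+146+138+122+141 = $667.
Column-greedy (each slot in turn goes to its best remaining advertiser) gives $584, worse by 83.
Next-best assignment: Granite→Slot 4, Quanta→Slot 6, Summit→Slot 3, Onyx→Slot 7, Ridgeline→Slot 5 = $637.
Every other assignment is strictly worse.
Quanta's own top slot is Slot 3 ($150), but forcing Quanta→Slot 3 and reassigning the rest optimally gives only $616 — worse by 51.

Quanta receives Slot 6.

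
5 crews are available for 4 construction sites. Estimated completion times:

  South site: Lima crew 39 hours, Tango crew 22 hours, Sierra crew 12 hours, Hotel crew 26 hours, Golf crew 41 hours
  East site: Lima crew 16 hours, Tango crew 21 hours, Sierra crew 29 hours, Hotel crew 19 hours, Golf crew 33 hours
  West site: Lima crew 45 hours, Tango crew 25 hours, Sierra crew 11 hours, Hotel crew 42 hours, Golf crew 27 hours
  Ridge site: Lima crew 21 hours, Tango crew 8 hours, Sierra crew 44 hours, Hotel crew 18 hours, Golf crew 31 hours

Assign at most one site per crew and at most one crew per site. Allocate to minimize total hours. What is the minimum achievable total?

Min total: 61 hours

Optimal: Hotel crew→South site (26 hours), Lima crew→East site (16 hours), Sierra crew→West site (11 hours), Tango crew→Ridge site (8 hours) — total 26+16+11+8 = 61 hours.
Column-greedy (each site in turn goes to its cheapest remaining crew) gives 71 hours, worse by 10.
Next-best assignment: Sierra crew→South site, Lima crew→East site, Golf crew→West site, Tango crew→Ridge site = 63 hours.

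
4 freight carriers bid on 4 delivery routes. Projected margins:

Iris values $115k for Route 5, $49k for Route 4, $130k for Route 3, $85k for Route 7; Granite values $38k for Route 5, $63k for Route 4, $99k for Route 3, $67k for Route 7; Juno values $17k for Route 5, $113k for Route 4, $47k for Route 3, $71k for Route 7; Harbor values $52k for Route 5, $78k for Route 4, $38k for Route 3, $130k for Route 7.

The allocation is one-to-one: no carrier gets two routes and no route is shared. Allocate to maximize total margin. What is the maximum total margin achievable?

Max total: $457k

This is a one-to-one assignment (maximum-weight bipartite matching).
Optimal: Iris→Route 5 ($115k), Granite→Route 3 ($99k), Juno→Route 4 ($113k), Harbor→Route 7 ($130k) — total 115+99+113+130 = $457k.
Max-entry greedy (repeatedly take the single best remaining cell) gives $411k, worse by 46.
Next-best assignment: Iris→Route 3, Granite→Route 5, Juno→Route 4, Harbor→Route 7 = $411k.
Swapping Iris↔Juno (Iris→Route 4 $49k, Juno→Route 5 $17k) loses 162.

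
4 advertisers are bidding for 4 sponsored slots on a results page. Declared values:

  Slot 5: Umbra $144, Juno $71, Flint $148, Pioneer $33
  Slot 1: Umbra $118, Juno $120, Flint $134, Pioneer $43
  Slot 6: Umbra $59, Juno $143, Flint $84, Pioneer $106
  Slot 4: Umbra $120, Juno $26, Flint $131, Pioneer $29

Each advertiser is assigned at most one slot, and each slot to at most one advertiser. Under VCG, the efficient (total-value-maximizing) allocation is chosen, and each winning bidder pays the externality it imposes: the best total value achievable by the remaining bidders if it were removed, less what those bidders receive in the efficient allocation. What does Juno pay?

Efficient allocation: Umbra→Slot 5 ($144), Juno→Slot 1 ($120), Flint→Slot 4 ($131), Pioneer→Slot 6 ($106); total welfare W = $501.
Juno receives Slot 1 at value $120, so the others get W − 120 = $381.
Without Juno: best allocation of the remaining 3 bidders over all 4 slots is Umbra→Slot 5 ($144), Flint→Slot 1 ($134), Pioneer→Slot 6 ($106), total $384.
VCG payment = (others' best without Juno) − (others' welfare with Juno) = 384 − 381 = $3.

Juno pays $3.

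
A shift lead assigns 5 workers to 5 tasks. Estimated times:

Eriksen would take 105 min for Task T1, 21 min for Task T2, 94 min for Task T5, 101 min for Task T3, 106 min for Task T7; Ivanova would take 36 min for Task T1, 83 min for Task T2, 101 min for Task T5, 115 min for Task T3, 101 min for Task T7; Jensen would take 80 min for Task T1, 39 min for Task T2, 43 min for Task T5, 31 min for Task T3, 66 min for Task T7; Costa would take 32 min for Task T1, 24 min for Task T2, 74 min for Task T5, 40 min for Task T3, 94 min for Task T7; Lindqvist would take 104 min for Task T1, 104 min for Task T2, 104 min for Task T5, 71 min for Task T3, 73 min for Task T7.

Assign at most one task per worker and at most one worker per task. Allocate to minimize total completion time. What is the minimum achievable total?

This is a one-to-one assignment (minimum-cost bipartite matching).
Optimal: Eriksen→Task T2 (21 min), Ivanova→Task T1 (36 min), Jensen→Task T5 (43 min), Costa→Task T3 (40 min), Lindqvist→Task T7 (73 min) — total 21+36+43+40+73 = 213 min.

Min total: 213 min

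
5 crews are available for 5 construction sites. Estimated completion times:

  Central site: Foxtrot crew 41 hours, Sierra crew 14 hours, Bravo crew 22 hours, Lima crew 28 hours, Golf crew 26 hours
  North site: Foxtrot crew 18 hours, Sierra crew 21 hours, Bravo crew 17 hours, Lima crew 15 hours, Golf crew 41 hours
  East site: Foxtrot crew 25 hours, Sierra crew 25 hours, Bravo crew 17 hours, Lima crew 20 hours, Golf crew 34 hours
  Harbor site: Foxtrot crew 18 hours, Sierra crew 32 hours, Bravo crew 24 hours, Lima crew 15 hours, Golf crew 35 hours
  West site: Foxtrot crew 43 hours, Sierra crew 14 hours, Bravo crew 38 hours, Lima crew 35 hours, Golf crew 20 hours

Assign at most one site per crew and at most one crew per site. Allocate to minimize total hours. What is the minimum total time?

Minimum total: 84 hours

Optimal: Foxtrot crew→North site (18 hours), Sierra crew→Central site (14 hours), Bravo crew→East site (17 hours), Lima crew→Harbor site (15 hours), Golf crew→West site (20 hours) — total 18+14+17+15+20 = 84 hours.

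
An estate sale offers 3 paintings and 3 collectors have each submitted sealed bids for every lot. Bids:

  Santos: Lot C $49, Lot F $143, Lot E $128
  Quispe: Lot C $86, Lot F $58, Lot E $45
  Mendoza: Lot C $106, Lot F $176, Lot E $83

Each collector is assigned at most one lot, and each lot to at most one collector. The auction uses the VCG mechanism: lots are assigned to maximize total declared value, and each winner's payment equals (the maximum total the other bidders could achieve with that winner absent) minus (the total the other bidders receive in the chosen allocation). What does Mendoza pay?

Efficient allocation: Santos→Lot E ($128), Quispe→Lot C ($86), Mendoza→Lot F ($176); total welfare W = $390.
Mendoza receives Lot F at value $176, so the others get W − 176 = $214.
Without Mendoza: best allocation of the remaining 2 bidders over all 3 lots is Santos→Lot F ($143), Quispe→Lot C ($86), total $229.
VCG payment = (others' best without Mendoza) − (others' welfare with Mendoza) = 229 − 214 = $15.

Mendoza pays $15.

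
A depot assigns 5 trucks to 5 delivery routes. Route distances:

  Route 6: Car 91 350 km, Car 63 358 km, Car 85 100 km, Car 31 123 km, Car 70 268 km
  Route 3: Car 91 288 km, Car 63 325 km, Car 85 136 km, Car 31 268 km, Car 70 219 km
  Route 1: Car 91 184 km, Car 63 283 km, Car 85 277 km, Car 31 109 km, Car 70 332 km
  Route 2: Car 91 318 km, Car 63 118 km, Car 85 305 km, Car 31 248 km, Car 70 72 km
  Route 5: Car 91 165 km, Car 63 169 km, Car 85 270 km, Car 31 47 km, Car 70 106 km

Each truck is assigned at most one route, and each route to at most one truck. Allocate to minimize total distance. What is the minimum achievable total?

Treat this as an assignment problem: match each truck to one route.
Optimal: Car 91→Route 1 (184 km), Car 63→Route 2 (118 km), Car 85→Route 3 (136 km), Car 31→Route 6 (123 km), Car 70→Route 5 (106 km) — total 184+118+136+123+106 = 667 km.
Row-greedy (each truck in turn takes its cheapest remaining route) gives 711 km, worse by 44.

Min total: 667 km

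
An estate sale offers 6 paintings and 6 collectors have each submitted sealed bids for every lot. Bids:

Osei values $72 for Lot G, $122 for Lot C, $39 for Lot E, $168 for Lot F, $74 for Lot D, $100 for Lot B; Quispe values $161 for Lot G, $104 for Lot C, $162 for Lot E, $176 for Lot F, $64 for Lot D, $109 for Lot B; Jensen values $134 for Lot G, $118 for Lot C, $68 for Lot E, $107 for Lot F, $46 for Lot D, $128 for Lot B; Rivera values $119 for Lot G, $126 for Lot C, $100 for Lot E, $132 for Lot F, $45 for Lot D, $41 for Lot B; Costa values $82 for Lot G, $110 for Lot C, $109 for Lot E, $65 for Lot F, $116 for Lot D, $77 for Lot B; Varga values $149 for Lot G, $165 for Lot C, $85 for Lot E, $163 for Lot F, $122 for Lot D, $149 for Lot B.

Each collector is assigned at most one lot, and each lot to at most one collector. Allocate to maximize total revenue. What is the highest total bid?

Optimal: Osei→Lot F ($168), Quispe→Lot E ($162), Jensen→Lot B ($128), Rivera→Lot G ($119), Costa→Lot D ($116), Varga→Lot C ($165) — total 168+162+128+119+116+165 = $858.

Maximum total: $858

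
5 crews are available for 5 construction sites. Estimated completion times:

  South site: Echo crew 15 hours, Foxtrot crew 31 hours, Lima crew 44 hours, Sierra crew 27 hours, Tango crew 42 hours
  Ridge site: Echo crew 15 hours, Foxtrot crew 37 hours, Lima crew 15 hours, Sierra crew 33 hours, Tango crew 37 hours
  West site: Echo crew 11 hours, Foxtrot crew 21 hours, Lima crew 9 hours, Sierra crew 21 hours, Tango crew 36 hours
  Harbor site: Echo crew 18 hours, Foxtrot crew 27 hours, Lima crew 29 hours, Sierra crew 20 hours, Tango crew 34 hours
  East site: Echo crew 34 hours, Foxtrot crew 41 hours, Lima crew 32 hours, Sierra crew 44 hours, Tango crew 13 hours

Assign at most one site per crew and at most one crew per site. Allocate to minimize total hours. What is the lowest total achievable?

Minimum total: 84 hours

This is a one-to-one assignment (minimum-cost bipartite matching).
Optimal: Echo crew→South site (15 hours), Foxtrot crew→West site (21 hours), Lima crew→Ridge site (15 hours), Sierra crew→Harbor site (20 hours), Tango crew→East site (13 hours) — total 15+21+15+20+13 = 84 hours.
Min-entry greedy (repeatedly take the single cheapest remaining cell) gives 94 hours, worse by 10.
Next-best assignment: Echo crew→Ridge site, Foxtrot crew→South site, Lima crew→West site, Sierra crew→Harbor site, Tango crew→East site = 88 hours.
No other one-to-one assignment undercuts 84 hours.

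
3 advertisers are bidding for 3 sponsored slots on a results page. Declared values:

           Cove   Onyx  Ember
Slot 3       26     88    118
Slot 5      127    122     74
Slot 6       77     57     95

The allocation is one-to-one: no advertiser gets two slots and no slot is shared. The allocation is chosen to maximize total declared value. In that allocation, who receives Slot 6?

Cove receives Slot 6.

Optimal: Cove→Slot 6 ($77), Onyx→Slot 5 ($122), Ember→Slot 3 ($118) — total 77+122+118 = $317.
Max-entry greedy (repeatedly take the single best remaining cell) gives $302, worse by 15.
Every other assignment is strictly worse.
Cove's own top slot is Slot 5 ($127), but forcing Cove→Slot 5 and reassigning the rest optimally gives only $310 — worse by 7.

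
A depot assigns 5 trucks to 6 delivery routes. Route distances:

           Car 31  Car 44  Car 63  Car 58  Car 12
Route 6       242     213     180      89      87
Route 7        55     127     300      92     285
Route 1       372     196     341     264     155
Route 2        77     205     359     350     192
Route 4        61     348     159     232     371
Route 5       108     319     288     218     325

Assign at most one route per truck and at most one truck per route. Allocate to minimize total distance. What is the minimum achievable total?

This is the linear assignment problem.
Optimal: Car 31→Route 2 (77 km), Car 44→Route 7 (127 km), Car 63→Route 4 (159 km), Car 58→Route 6 (89 km), Car 12→Route 1 (155 km) — total 77+127+159+89+155 = 607 km.

Minimum total: 607 km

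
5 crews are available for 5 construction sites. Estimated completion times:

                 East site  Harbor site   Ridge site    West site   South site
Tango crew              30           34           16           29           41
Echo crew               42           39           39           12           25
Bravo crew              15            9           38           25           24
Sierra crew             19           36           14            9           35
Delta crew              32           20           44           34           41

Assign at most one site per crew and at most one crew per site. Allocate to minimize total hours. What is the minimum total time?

Optimal: Tango crew→Ridge site (16 hours), Echo crew→South site (25 hours), Bravo crew→East site (15 hours), Sierra crew→West site (9 hours), Delta crew→Harbor site (20 hours) — total 16+25+15+9+20 = 85 hours.
Min-entry greedy (repeatedly take the single cheapest remaining cell) gives 91 hours, worse by 6.
Next-best assignment: Tango crew→Ridge site, Echo crew→West site, Bravo crew→South site, Sierra crew→East site, Delta crew→Harbor site = 91 hours.
Swapping Sierra crew↔Echo crew (Sierra crew→South site 35 hours, Echo crew→West site 12 hours) adds 13.
Checked against all permutations: 85 hours is optimal.

Minimum total: 85 hours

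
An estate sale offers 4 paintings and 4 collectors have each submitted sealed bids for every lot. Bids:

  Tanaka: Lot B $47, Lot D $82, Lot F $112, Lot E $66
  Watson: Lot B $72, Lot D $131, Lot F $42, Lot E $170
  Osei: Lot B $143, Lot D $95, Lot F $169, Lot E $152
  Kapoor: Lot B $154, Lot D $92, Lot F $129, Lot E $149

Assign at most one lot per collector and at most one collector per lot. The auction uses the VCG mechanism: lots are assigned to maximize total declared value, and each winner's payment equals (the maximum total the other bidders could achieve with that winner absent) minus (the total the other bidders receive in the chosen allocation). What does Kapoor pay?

Kapoor pays $4.

Efficient allocation: Tanaka→Lot D ($82), Watson→Lot E ($170), Osei→Lot F ($169), Kapoor→Lot B ($154); total welfare W = $575.
Kapoor receives Lot B at value $154, so the others get W − 154 = $421.
Without Kapoor: best allocation of the remaining 3 bidders over all 4 lots is Tanaka→Lot F ($112), Watson→Lot E ($170), Osei→Lot B ($143), total $425.
VCG payment = (others' best without Kapoor) − (others' welfare with Kapoor) = 425 − 421 = $4.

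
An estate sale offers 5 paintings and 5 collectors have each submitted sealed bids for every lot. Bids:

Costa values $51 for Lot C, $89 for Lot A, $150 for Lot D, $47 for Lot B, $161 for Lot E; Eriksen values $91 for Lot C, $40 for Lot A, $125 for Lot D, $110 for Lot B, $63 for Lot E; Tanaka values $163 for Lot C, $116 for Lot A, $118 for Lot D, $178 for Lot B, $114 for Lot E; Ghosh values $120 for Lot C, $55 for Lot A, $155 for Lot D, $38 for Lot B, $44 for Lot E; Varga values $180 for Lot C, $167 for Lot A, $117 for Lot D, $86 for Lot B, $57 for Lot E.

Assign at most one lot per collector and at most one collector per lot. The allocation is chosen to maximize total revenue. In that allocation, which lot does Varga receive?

Optimal: Costa→Lot E ($161), Eriksen→Lot B ($110), Tanaka→Lot C ($163), Ghosh→Lot D ($155), Varga→Lot A ($167) — total 161+110+163+155+167 = $756.
Column-greedy (each lot in turn goes to its best remaining collector) gives $722, worse by 34.
Next-best assignment: Costa→Lot E, Eriksen→Lot C, Tanaka→Lot B, Ghosh→Lot D, Varga→Lot A = $752.
Varga's own top lot is Lot C ($180), but forcing Varga→Lot C and reassigning the rest optimally gives only $722 — worse by 34.

Varga receives Lot A.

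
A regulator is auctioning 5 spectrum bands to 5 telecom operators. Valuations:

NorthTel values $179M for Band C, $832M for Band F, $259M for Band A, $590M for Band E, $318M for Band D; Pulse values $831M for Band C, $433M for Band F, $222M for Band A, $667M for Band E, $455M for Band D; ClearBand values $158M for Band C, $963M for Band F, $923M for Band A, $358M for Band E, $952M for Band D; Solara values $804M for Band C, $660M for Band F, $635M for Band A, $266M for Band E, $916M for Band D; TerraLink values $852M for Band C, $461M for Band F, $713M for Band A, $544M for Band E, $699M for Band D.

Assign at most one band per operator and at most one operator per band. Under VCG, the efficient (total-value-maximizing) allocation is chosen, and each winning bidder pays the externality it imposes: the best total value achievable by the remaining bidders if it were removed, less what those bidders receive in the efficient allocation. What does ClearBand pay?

ClearBand pays $25M.

Efficient allocation: NorthTel→Band F ($832M), Pulse→Band E ($667M), ClearBand→Band A ($923M), Solara→Band D ($916M), TerraLink→Band C ($852M); total welfare W = $4190M.
ClearBand receives Band A at value $923M, so the others get W − 923 = $3267M.
Without ClearBand: best allocation of the remaining 4 bidders over all 5 bands is NorthTel→Band F ($832M), Pulse→Band C ($831M), Solara→Band D ($916M), TerraLink→Band A ($713M), total $3292M.
VCG payment = (others' best without ClearBand) − (others' welfare with ClearBand) = 3292 − 3267 = $25M.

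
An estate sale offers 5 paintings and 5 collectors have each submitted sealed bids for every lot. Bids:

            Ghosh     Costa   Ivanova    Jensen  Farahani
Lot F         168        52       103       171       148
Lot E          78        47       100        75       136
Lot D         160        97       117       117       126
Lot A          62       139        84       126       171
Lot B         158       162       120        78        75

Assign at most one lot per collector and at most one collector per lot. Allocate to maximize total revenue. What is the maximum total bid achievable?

Optimal: Ghosh→Lot D ($160), Costa→Lot B ($162), Ivanova→Lot E ($100), Jensen→Lot F ($171), Farahani→Lot A ($171) — total 160+162+100+171+171 = $764.
Column-greedy (each lot in turn goes to its best remaining collector) gives $726, worse by 38.
No other one-to-one assignment exceeds $764.

Maximum total: $764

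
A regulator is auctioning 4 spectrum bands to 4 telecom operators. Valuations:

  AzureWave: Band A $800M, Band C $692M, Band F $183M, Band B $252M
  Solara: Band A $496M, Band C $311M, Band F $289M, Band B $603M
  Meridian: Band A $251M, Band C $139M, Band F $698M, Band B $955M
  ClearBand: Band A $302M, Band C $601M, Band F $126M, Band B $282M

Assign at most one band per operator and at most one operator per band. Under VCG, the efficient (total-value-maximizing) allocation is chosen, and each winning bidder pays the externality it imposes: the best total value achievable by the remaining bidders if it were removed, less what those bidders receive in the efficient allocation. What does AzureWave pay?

AzureWave pays $150M.

Efficient allocation: AzureWave→Band A ($800M), Solara→Band B ($603M), Meridian→Band F ($698M), ClearBand→Band C ($601M); total welfare W = $2702M.
AzureWave receives Band A at value $800M, so the others get W − 800 = $1902M.
Without AzureWave: best allocation of the remaining 3 bidders over all 4 bands is Solara→Band A ($496M), Meridian→Band B ($955M), ClearBand→Band C ($601M), total $2052M.
VCG payment = (others' best without AzureWave) − (others' welfare with AzureWave) = 2052 − 1902 = $150M.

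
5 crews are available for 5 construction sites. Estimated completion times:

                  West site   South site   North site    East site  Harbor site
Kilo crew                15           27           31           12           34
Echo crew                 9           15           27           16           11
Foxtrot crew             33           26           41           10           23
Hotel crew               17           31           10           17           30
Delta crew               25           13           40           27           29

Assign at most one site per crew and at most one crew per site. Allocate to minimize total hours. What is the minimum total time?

Optimal: Kilo crew→West site (15 hours), Echo crew→Harbor site (11 hours), Foxtrot crew→East site (10 hours), Hotel crew→North site (10 hours), Delta crew→South site (13 hours) — total 15+11+10+10+13 = 59 hours.
Row-greedy (each crew in turn takes its cheapest remaining site) gives 67 hours, worse by 8.
Swapping Kilo crew↔Hotel crew (Kilo crew→North site 31 hours, Hotel crew→West site 17 hours) adds 23.

Minimum total: 59 hours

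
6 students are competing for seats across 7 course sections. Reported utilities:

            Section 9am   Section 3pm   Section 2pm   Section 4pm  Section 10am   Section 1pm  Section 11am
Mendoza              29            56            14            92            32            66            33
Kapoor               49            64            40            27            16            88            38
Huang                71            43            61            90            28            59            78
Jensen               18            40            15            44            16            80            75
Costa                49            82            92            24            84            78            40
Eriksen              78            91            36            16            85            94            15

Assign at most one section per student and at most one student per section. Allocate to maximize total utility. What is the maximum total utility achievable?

Max total: 509 points

Optimal: Mendoza→Section 4pm (92 points), Kapoor→Section 1pm (88 points), Huang→Section 9am (71 points), Jensen→Section 11am (75 points), Costa→Section 2pm (92 points), Eriksen→Section 3pm (91 points) — total 92+88+71+75+92+91 = 509 points.
Row-greedy (each student in turn takes its best remaining section) gives 475 points, worse by 34.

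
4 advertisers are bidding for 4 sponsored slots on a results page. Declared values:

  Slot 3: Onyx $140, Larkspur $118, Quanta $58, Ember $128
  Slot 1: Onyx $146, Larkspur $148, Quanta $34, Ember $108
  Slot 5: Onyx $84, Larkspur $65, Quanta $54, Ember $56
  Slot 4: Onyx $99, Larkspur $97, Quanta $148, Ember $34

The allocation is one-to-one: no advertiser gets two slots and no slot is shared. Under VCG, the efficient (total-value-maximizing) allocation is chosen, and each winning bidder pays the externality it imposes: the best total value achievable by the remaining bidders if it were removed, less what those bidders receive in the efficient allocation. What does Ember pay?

Ember pays $56.

Efficient allocation: Onyx→Slot 5 ($84), Larkspur→Slot 1 ($148), Quanta→Slot 4 ($148), Ember→Slot 3 ($128); total welfare W = $508.
Ember receives Slot 3 at value $128, so the others get W − 128 = $380.
Without Ember: best allocation of the remaining 3 bidders over all 4 slots is Onyx→Slot 3 ($140), Larkspur→Slot 1 ($148), Quanta→Slot 4 ($148), total $436.
VCG payment = (others' best without Ember) − (others' welfare with Ember) = 436 − 380 = $56.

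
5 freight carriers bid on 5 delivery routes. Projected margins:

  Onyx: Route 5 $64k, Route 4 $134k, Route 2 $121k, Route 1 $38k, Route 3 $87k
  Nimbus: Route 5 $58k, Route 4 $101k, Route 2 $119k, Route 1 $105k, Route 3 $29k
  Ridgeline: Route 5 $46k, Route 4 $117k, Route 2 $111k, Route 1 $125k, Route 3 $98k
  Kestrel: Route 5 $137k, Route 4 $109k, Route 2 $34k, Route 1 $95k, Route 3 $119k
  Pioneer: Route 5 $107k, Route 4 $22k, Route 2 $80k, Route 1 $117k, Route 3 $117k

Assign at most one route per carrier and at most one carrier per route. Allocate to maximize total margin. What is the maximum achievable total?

Max total: $632k

Optimal: Onyx→Route 4 ($134k), Nimbus→Route 2 ($119k), Ridgeline→Route 1 ($125k), Kestrel→Route 5 ($137k), Pioneer→Route 3 ($117k) — total 134+119+125+137+117 = $632k.
Next-best assignment: Onyx→Route 4, Nimbus→Route 2, Ridgeline→Route 3, Kestrel→Route 5, Pioneer→Route 1 = $605k.
Checked against all permutations: $632k is optimal.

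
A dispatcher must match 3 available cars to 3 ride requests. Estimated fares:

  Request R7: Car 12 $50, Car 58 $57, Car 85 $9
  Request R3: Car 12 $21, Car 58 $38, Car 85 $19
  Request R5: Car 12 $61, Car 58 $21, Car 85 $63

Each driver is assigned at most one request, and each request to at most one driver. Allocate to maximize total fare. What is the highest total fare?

Maximum total: $151

This is the linear assignment problem.
Optimal: Car 12→Request R7 ($50), Car 58→Request R3 ($38), Car 85→Request R5 ($63) — total 50+38+63 = $151.
Column-greedy (each request in turn goes to its best remaining driver) gives $141, worse by 10.
Next-best assignment: Car 12→Request R3, Car 58→Request R7, Car 85→Request R5 = $141.
Swapping Car 58↔Car 12 (Car 58→Request R7 $57, Car 12→Request R3 $21) loses 10.
Every other assignment is strictly worse.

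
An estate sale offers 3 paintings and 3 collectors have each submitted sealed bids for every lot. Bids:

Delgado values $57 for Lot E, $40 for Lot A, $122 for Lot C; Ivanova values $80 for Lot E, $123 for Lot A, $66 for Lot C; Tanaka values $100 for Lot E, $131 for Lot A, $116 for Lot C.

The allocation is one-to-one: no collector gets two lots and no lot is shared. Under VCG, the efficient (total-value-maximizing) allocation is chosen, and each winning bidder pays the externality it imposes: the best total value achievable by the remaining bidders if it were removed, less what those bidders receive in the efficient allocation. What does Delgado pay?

Efficient allocation: Delgado→Lot C ($122), Ivanova→Lot A ($123), Tanaka→Lot E ($100); total welfare W = $345.
Delgado receives Lot C at value $122, so the others get W − 122 = $223.
Without Delgado: best allocation of the remaining 2 bidders over all 3 lots is Ivanova→Lot A ($123), Tanaka→Lot C ($116), total $239.
VCG payment = (others' best without Delgado) − (others' welfare with Delgado) = 239 − 223 = $16.

Delgado pays $16.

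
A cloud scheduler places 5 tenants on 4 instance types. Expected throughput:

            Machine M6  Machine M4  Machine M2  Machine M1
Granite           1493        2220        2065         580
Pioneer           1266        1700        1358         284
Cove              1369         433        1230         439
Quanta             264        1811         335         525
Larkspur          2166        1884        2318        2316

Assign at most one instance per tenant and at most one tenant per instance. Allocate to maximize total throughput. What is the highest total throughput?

Maximum total: 7561 ops/s

Optimal: Cove→Machine M6 (1369 ops/s), Quanta→Machine M4 (1811 ops/s), Granite→Machine M2 (2065 ops/s), Larkspur→Machine M1 (2316 ops/s) — total 1369+1811+2065+2316 = 7561 ops/s.
Max-entry greedy (repeatedly take the single best remaining cell) gives 6432 ops/s, worse by 1129.
Every other assignment is strictly worse.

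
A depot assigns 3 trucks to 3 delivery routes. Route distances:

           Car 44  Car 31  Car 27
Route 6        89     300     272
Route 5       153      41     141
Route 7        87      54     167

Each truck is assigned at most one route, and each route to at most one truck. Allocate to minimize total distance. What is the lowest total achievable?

This is a one-to-one assignment (minimum-cost bipartite matching).
Optimal: Car 44→Route 6 (89 km), Car 31→Route 7 (54 km), Car 27→Route 5 (141 km) — total 89+54+141 = 284 km.
Column-greedy (each route in turn goes to its cheapest remaining truck) gives 297 km, worse by 13.
Next-best assignment: Car 44→Route 6, Car 31→Route 5, Car 27→Route 7 = 297 km.

Min total: 284 km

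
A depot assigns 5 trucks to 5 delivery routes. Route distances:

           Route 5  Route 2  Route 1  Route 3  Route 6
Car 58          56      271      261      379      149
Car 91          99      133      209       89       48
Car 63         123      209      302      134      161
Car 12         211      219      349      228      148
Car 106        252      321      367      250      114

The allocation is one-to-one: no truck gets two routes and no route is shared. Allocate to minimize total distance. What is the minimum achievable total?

Minimum total: 732 km

This is the linear assignment problem.
Optimal: Car 58→Route 5 (56 km), Car 91→Route 1 (209 km), Car 63→Route 3 (134 km), Car 12→Route 2 (219 km), Car 106→Route 6 (114 km) — total 56+209+134+219+114 = 732 km.
Column-greedy (each route in turn goes to its cheapest remaining truck) gives 833 km, worse by 101.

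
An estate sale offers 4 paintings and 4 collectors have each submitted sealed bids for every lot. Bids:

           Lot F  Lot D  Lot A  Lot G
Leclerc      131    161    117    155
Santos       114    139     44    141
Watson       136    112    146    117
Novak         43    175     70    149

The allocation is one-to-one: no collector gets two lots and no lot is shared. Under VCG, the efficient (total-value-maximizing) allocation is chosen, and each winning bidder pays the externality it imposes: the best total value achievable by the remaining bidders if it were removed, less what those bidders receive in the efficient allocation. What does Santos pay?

Santos pays $24.

Efficient allocation: Leclerc→Lot F ($131), Santos→Lot G ($141), Watson→Lot A ($146), Novak→Lot D ($175); total welfare W = $593.
Santos receives Lot G at value $141, so the others get W − 141 = $452.
Without Santos: best allocation of the remaining 3 bidders over all 4 lots is Leclerc→Lot G ($155), Watson→Lot A ($146), Novak→Lot D ($175), total $476.
VCG payment = (others' best without Santos) − (others' welfare with Santos) = 476 − 452 = $24.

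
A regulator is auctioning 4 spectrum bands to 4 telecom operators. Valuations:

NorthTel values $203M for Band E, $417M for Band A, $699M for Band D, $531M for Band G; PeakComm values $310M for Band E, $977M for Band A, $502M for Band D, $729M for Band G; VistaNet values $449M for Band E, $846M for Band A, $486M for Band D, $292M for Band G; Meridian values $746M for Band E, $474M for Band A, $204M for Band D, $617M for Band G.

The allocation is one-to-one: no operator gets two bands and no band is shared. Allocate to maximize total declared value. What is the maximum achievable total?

Treat this as an assignment problem: match each operator to one band.
Optimal: NorthTel→Band D ($699M), PeakComm→Band G ($729M), VistaNet→Band A ($846M), Meridian→Band E ($746M) — total 699+729+846+746 = $3020M.
Next-best assignment: NorthTel→Band D, PeakComm→Band A, VistaNet→Band E, Meridian→Band G = $2742M.
Swapping VistaNet↔PeakComm (VistaNet→Band G $292M, PeakComm→Band A $977M) loses 306.

Max total: $3020M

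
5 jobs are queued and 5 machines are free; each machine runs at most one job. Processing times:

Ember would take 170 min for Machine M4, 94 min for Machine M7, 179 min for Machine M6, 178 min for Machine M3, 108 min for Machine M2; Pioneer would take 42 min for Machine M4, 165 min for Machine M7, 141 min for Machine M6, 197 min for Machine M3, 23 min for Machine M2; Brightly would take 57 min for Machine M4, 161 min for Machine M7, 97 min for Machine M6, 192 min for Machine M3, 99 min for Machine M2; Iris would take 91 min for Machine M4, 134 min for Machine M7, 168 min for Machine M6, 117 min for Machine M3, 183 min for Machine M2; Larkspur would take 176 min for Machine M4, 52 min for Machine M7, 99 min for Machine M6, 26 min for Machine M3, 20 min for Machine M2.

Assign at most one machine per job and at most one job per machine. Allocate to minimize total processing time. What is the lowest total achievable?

This is the linear assignment problem.
Optimal: Ember→Machine M7 (94 min), Pioneer→Machine M2 (23 min), Brightly→Machine M6 (97 min), Iris→Machine M4 (91 min), Larkspur→Machine M3 (26 min) — total 94+23+97+91+26 = 331 min.
Row-greedy (each job in turn takes its cheapest remaining machine) gives 390 min, worse by 59.

Min total: 331 min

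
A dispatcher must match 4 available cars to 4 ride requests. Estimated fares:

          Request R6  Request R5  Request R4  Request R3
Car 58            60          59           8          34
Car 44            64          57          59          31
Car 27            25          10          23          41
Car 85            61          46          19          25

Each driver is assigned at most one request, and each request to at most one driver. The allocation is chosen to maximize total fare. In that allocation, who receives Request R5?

This is the linear assignment problem.
Optimal: Car 58→Request R5 ($59), Car 44→Request R4 ($59), Car 27→Request R3 ($41), Car 85→Request R6 ($61) — total 59+59+41+61 = $220.
Row-greedy (each driver in turn takes its best remaining request) gives $206, worse by 14.
Every other assignment is strictly worse.
Car 58's own top request is Request R6 ($60), but forcing Car 58→Request R6 and reassigning the rest optimally gives only $206 — worse by 14.

Car 58 receives Request R5.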